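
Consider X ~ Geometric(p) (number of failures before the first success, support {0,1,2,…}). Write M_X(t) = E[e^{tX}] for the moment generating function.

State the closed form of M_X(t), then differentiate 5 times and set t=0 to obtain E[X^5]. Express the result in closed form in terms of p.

E[X^5] = M′′′′′(0) = -1 + 31/p - 180/p^2 + 390/p^3 - 360/p^4 + 120/p^5

M_X(t) = p/(-(1 - p)*e^(t) + 1)
M′(t) = (-p^2*e^(t) + p*e^(t))/(p^2*e^(2*t) - 2*p*e^(2*t) + 2*p*e^(t) + e^(2*t) - 2*e^(t) + 1)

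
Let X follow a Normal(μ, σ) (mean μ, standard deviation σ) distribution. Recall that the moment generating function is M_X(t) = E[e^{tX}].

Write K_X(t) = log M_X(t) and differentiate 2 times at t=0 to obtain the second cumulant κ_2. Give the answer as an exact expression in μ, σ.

M_X(t) = e^(μ*t + σ^2*t^2/2)
K_X(t) = log M_X(t) = μ*t + σ^2*t^2/2
K^(2)(t) = σ^2

κ_2 = K^(2)(0) = σ^2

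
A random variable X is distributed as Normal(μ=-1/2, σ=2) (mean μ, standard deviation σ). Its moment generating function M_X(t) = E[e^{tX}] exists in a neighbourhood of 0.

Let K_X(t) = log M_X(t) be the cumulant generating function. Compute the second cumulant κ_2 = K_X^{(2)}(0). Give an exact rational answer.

κ_2 = d^2K/dt^2 |_{t=0} = 4

M_X(t) = e^(2*t^2 - t/2)
K_X(t) = log M_X(t) = 2*t^2 - t/2
dK/dt = 4*t - 1/2
d^2K/dt^2 = 4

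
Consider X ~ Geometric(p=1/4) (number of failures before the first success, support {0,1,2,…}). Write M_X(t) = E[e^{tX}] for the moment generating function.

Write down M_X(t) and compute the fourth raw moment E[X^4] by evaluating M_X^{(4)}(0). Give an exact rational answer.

M_X(t) = 1/(4*(1 - 3*e^(t)/4))
M′(t) = 3*e^(t)/(9*e^(2*t) - 24*e^(t) + 16)
M′′(t) = (-9*e^(2*t) - 12*e^(t))/(27*e^(3*t) - 108*e^(2*t) + 144*e^(t) - 64)
M′′′(t) = (27*e^(3*t) + 144*e^(2*t) + 48*e^(t))/(81*e^(4*t) - 432*e^(3*t) + 864*e^(2*t) - 768*e^(t) + 256)
M′′′′(t) = (-81*e^(4*t) - 1188*e^(3*t) - 1584*e^(2*t) - 192*e^(t))/(243*e^(5*t) - 1620*e^(4*t) + 4320*e^(3*t) - 5760*e^(2*t) + 3840*e^(t) - 1024)

E[X^4] = M′′′′(0) = 3045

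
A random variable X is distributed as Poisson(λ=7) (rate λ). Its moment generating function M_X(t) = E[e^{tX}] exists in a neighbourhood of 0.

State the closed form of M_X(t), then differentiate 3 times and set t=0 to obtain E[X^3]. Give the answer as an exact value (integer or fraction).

M_X(t) = e^(7*e^(t) - 7)
dM/dt = 7*e^(-7)*e^(t)*e^(7*e^(t))
d^2M/dt^2 = (49*e^(2*t)*e^(7*e^(t)) + 7*e^(t)*e^(7*e^(t)))*e^(-7)
d^3M/dt^3 = (343*e^(3*t)*e^(7*e^(t)) + 147*e^(2*t)*e^(7*e^(t)) + 7*e^(t)*e^(7*e^(t)))*e^(-7)

E[X^3] = d^3M/dt^3 |_{t=0} = 497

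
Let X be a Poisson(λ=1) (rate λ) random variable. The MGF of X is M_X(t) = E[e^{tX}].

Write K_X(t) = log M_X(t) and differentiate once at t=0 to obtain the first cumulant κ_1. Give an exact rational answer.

M_X(t) = e^(e^(t) - 1)
K_X(t) = log M_X(t) = e^(t) - 1
K^(1)(t) = e^(t)

κ_1 = K^(1)(0) = 1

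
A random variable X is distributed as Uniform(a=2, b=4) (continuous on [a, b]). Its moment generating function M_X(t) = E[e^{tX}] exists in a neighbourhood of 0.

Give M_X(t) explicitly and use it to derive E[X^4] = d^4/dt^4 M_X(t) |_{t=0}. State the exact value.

M_X(t) = (e^(4*t) - e^(2*t))/(2*t)
M′(t) = (4*t*e^(4*t) - 2*t*e^(2*t) - e^(4*t) + e^(2*t))/(2*t^2)
M′′(t) = (8*t^2*e^(4*t) - 2*t^2*e^(2*t) - 4*t*e^(4*t) + 2*t*e^(2*t) + e^(4*t) - e^(2*t))/t^3
M′′′(t) = (32*t^3*e^(4*t) - 4*t^3*e^(2*t) - 24*t^2*e^(4*t) + 6*t^2*e^(2*t) + 12*t*e^(4*t) - 6*t*e^(2*t) - 3*e^(4*t) + 3*e^(2*t))/t^4

E[X^4] = M′′′′(0) = 496/5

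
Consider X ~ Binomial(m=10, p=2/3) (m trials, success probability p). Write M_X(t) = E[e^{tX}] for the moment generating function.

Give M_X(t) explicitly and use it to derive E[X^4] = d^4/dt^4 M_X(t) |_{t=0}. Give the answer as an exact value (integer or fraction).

E[X^4] = D^4[M](0) = 23060/9

M_X(t) = (2*e^(t)/3 + 1/3)^10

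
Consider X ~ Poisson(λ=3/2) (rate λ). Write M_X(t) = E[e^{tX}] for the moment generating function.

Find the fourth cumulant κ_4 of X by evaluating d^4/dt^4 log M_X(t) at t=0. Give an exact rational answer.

κ_4 = K′′′′(0) = 3/2

M_X(t) = e^(3*e^(t)/2 - 3/2)
K_X(t) = log M_X(t) = 3*e^(t)/2 - 3/2
K′(t) = 3*e^(t)/2
K′′(t) = 3*e^(t)/2
K′′′(t) = 3*e^(t)/2
K′′′′(t) = 3*e^(t)/2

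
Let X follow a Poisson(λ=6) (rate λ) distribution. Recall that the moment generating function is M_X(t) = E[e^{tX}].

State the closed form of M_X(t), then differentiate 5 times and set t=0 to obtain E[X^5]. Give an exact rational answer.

M_X(t) = e^(6*e^(t) - 6)
D^5[M](t) = (7776*e^(5*t)*e^(6*e^(t)) + 12960*e^(4*t)*e^(6*e^(t)) + 5400*e^(3*t)*e^(6*e^(t)) + 540*e^(2*t)*e^(6*e^(t)) + 6*e^(t)*e^(6*e^(t)))*e^(-6)

E[X^5] = D^5[M](0) = 26682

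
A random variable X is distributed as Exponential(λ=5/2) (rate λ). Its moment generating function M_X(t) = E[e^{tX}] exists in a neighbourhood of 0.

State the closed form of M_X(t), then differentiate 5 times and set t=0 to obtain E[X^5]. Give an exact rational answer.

M_X(t) = 5/(2*(5/2 - t))
dM/dt = 10/(4*t^2 - 20*t + 25)
d^2M/dt^2 = -40/(8*t^3 - 60*t^2 + 150*t - 125)
d^3M/dt^3 = 240/(16*t^4 - 160*t^3 + 600*t^2 - 1000*t + 625)
d^4M/dt^4 = -1920/(32*t^5 - 400*t^4 + 2000*t^3 - 5000*t^2 + 6250*t - 3125)
d^5M/dt^5 = 19200/(64*t^6 - 960*t^5 + 6000*t^4 - 20000*t^3 + 37500*t^2 - 37500*t + 15625)

E[X^5] = d^5M/dt^5 |_{t=0} = 768/625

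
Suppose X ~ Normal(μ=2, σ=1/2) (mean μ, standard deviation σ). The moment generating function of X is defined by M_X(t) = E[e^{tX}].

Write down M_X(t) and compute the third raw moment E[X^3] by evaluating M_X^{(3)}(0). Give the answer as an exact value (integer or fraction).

M_X(t) = e^(t^2/8 + 2*t)
M^(3)(t) = t^3*e^(2*t)*e^(t^2/8)/64 + 3*t^2*e^(2*t)*e^(t^2/8)/8 + 51*t*e^(2*t)*e^(t^2/8)/16 + 19*e^(2*t)*e^(t^2/8)/2

E[X^3] = M^(3)(0) = 19/2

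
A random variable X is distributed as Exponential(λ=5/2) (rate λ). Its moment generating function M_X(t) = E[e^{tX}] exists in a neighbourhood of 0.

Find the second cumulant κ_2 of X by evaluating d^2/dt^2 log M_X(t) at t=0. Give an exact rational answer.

κ_2 = D^2[K](0) = 4/25

M_X(t) = 5/(2*(5/2 - t))
K_X(t) = log M_X(t) = -log(5/2 - t) - log(2) + log(5)
D^2[K](t) = 4/(4*t^2 - 20*t + 25)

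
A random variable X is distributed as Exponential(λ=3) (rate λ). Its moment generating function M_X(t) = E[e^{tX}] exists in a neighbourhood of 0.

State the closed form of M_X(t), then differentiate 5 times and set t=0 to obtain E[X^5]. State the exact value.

M_X(t) = 3/(3 - t)
D^5[M](t) = 360/(t^6 - 18*t^5 + 135*t^4 - 540*t^3 + 1215*t^2 - 1458*t + 729)

E[X^5] = D^5[M](0) = 40/81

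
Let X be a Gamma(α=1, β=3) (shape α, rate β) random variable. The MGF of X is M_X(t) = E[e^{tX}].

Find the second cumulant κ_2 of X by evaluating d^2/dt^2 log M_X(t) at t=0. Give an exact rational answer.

M_X(t) = 3/(3 - t)
K_X(t) = log M_X(t) = -log(3 - t) + log(3)
K^(2)(t) = 1/(t^2 - 6*t + 9)

κ_2 = K^(2)(0) = 1/9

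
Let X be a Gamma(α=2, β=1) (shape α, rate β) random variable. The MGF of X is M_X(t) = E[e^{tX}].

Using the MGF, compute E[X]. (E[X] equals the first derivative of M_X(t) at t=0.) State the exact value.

E[X] = D[M](0) = 2

M_X(t) = (1 - t)^(-2)
D[M](t) = -2/(t^3 - 3*t^2 + 3*t - 1)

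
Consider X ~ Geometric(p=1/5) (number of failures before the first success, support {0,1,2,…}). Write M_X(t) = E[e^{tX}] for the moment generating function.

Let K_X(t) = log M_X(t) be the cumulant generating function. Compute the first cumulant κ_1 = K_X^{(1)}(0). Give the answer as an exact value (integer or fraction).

M_X(t) = 1/(5*(1 - 4*e^(t)/5))
K_X(t) = log M_X(t) = -log(1 - 4*e^(t)/5) - log(5)
D[K](t) = -4*e^(t)/(4*e^(t) - 5)

κ_1 = D[K](0) = 4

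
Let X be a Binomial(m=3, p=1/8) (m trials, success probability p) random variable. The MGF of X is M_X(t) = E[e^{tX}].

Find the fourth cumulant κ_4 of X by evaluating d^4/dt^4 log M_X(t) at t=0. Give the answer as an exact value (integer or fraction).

M_X(t) = (e^(t)/8 + 7/8)^3
K_X(t) = log M_X(t) = 3*log(e^(t)/8 + 7/8)
K′(t) = 3*e^(t)/(e^(t) + 7)
K′′(t) = 21*e^(t)/(e^(2*t) + 14*e^(t) + 49)
K′′′(t) = (-21*e^(2*t) + 147*e^(t))/(e^(3*t) + 21*e^(2*t) + 147*e^(t) + 343)
K′′′′(t) = (21*e^(3*t) - 588*e^(2*t) + 1029*e^(t))/(e^(4*t) + 28*e^(3*t) + 294*e^(2*t) + 1372*e^(t) + 2401)

κ_4 = K′′′′(0) = 231/2048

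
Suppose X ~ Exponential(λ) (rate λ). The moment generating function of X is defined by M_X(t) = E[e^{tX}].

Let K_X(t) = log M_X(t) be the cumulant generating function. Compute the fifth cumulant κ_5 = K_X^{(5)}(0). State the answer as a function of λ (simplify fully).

κ_5 = d^5K/dt^5 |_{t=0} = 24/λ^5

M_X(t) = λ/(λ - t)
K_X(t) = log M_X(t) = log(λ) - log(λ - t)
dK/dt = -1/(-λ + t)
d^2K/dt^2 = 1/(λ^2 - 2*λ*t + t^2)
d^3K/dt^3 = -2/(-λ^3 + 3*λ^2*t - 3*λ*t^2 + t^3)
d^4K/dt^4 = 6/(λ^4 - 4*λ^3*t + 6*λ^2*t^2 - 4*λ*t^3 + t^4)
d^5K/dt^5 = -24/(-λ^5 + 5*λ^4*t - 10*λ^3*t^2 + 10*λ^2*t^3 - 5*λ*t^4 + t^5)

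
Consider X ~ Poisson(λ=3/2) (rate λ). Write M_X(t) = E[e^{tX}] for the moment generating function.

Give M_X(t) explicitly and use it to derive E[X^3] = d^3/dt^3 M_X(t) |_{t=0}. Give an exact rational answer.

E[X^3] = d^3M/dt^3 |_{t=0} = 93/8

M_X(t) = e^(3*e^(t)/2 - 3/2)
dM/dt = 3*e^(-3/2)*e^(t)*e^(3*e^(t)/2)/2
d^2M/dt^2 = (9*e^(2*t)*e^(3*e^(t)/2) + 6*e^(t)*e^(3*e^(t)/2))*e^(-3/2)/4
d^3M/dt^3 = (27*e^(3*t)*e^(3*e^(t)/2) + 54*e^(2*t)*e^(3*e^(t)/2) + 12*e^(t)*e^(3*e^(t)/2))*e^(-3/2)/8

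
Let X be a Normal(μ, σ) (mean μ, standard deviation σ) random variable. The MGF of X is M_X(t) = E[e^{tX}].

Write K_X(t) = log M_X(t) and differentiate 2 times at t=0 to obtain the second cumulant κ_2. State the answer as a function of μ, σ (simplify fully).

M_X(t) = e^(μ*t + σ^2*t^2/2)
K_X(t) = log M_X(t) = μ*t + σ^2*t^2/2
K^(2)(t) = σ^2

κ_2 = K^(2)(0) = σ^2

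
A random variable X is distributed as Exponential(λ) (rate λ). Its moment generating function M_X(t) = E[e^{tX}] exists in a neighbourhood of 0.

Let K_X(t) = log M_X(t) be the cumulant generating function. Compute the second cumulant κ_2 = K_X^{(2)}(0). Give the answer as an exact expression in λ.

κ_2 = d^2K/dt^2 |_{t=0} = λ^(-2)

M_X(t) = λ/(λ - t)
K_X(t) = log M_X(t) = log(λ) - log(λ - t)
dK/dt = -1/(-λ + t)
d^2K/dt^2 = 1/(λ^2 - 2*λ*t + t^2)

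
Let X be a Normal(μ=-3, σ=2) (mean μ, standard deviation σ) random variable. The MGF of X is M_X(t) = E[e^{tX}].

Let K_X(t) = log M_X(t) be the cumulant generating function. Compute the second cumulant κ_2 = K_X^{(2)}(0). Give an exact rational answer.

M_X(t) = e^(2*t^2 - 3*t)
K_X(t) = log M_X(t) = 2*t^2 - 3*t
D^2[K](t) = 4

κ_2 = D^2[K](0) = 4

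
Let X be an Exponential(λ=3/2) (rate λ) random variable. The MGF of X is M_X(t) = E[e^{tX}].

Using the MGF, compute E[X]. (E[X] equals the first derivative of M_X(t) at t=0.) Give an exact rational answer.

M_X(t) = 3/(2*(3/2 - t))
dM/dt = 6/(4*t^2 - 12*t + 9)

E[X] = dM/dt |_{t=0} = 2/3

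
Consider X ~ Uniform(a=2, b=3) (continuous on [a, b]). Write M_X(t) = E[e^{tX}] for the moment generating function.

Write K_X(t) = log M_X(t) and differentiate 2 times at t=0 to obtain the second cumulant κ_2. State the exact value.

κ_2 = K^(2)(0) = 1/12

M_X(t) = (e^(3*t) - e^(2*t))/t
K_X(t) = log M_X(t) = -log(t) + log(e^(3*t) - e^(2*t))
K^(2)(t) = (-t^2*e^(t) + e^(2*t) - 2*e^(t) + 1)/(t^2*e^(2*t) - 2*t^2*e^(t) + t^2)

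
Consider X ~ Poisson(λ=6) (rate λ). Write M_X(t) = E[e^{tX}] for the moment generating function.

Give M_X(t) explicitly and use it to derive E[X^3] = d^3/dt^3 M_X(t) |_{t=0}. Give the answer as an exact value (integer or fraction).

E[X^3] = M′′′(0) = 330

M_X(t) = e^(6*e^(t) - 6)
M′(t) = 6*e^(-6)*e^(t)*e^(6*e^(t))
M′′(t) = (36*e^(2*t)*e^(6*e^(t)) + 6*e^(t)*e^(6*e^(t)))*e^(-6)
M′′′(t) = (216*e^(3*t)*e^(6*e^(t)) + 108*e^(2*t)*e^(6*e^(t)) + 6*e^(t)*e^(6*e^(t)))*e^(-6)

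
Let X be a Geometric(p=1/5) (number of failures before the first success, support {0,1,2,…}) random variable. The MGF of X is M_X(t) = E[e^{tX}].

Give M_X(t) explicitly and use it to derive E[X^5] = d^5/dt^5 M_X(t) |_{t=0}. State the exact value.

M_X(t) = 1/(5*(1 - 4*e^(t)/5))
M′(t) = 4*e^(t)/(16*e^(2*t) - 40*e^(t) + 25)
M′′(t) = (-16*e^(2*t) - 20*e^(t))/(64*e^(3*t) - 240*e^(2*t) + 300*e^(t) - 125)
M′′′(t) = (64*e^(3*t) + 320*e^(2*t) + 100*e^(t))/(256*e^(4*t) - 1280*e^(3*t) + 2400*e^(2*t) - 2000*e^(t) + 625)
M′′′′(t) = (-256*e^(4*t) - 3520*e^(3*t) - 4400*e^(2*t) - 500*e^(t))/(1024*e^(5*t) - 6400*e^(4*t) + 16000*e^(3*t) - 20000*e^(2*t) + 12500*e^(t) - 3125)

E[X^5] = M′′′′′(0) = 194404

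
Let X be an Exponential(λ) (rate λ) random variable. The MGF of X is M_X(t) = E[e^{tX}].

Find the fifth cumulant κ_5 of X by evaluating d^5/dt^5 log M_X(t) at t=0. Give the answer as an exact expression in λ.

M_X(t) = λ/(λ - t)
K_X(t) = log M_X(t) = log(λ) - log(λ - t)
dK/dt = -1/(-λ + t)
d^2K/dt^2 = 1/(λ^2 - 2*λ*t + t^2)
d^3K/dt^3 = -2/(-λ^3 + 3*λ^2*t - 3*λ*t^2 + t^3)
d^4K/dt^4 = 6/(λ^4 - 4*λ^3*t + 6*λ^2*t^2 - 4*λ*t^3 + t^4)
d^5K/dt^5 = -24/(-λ^5 + 5*λ^4*t - 10*λ^3*t^2 + 10*λ^2*t^3 - 5*λ*t^4 + t^5)

κ_5 = d^5K/dt^5 |_{t=0} = 24/λ^5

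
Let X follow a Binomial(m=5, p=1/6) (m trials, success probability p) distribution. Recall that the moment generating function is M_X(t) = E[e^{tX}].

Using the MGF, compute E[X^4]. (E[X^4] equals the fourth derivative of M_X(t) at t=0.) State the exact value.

E[X^4] = M^(4)(0) = 175/27

M_X(t) = (e^(t)/6 + 5/6)^5
M^(4)(t) = 625*e^(5*t)/7776 + 200*e^(4*t)/243 + 125*e^(3*t)/48 + 625*e^(2*t)/243 + 3125*e^(t)/7776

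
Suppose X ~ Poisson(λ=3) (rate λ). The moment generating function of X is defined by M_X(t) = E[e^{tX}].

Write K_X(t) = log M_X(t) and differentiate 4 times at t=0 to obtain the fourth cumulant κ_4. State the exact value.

M_X(t) = e^(3*e^(t) - 3)
K_X(t) = log M_X(t) = 3*e^(t) - 3
K^(4)(t) = 3*e^(t)

κ_4 = K^(4)(0) = 3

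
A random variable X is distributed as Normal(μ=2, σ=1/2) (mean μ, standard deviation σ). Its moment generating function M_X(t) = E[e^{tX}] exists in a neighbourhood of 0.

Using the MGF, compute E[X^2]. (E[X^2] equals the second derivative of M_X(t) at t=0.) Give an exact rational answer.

M_X(t) = e^(t^2/8 + 2*t)
M^(2)(t) = t^2*e^(2*t)*e^(t^2/8)/16 + t*e^(2*t)*e^(t^2/8) + 17*e^(2*t)*e^(t^2/8)/4

E[X^2] = M^(2)(0) = 17/4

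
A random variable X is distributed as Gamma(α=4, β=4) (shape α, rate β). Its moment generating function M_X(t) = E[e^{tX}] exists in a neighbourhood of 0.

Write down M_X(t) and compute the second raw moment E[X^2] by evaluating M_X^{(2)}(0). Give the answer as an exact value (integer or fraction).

M_X(t) = 256/(4 - t)^4
M′(t) = -1024/(t^5 - 20*t^4 + 160*t^3 - 640*t^2 + 1280*t - 1024)
M′′(t) = 5120/(t^6 - 24*t^5 + 240*t^4 - 1280*t^3 + 3840*t^2 - 6144*t + 4096)

E[X^2] = M′′(0) = 5/4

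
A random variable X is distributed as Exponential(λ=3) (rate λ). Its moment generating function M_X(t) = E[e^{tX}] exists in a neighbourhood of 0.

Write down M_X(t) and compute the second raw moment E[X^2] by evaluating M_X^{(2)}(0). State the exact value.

E[X^2] = M′′(0) = 2/9

M_X(t) = 3/(3 - t)
M′(t) = 3/(t^2 - 6*t + 9)
M′′(t) = -6/(t^3 - 9*t^2 + 27*t - 27)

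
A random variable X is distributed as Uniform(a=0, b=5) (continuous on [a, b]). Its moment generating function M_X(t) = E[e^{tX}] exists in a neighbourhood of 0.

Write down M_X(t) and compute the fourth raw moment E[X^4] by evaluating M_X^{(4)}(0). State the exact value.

M_X(t) = (e^(5*t) - 1)/(5*t)
M′(t) = (5*t*e^(5*t) - e^(5*t) + 1)/(5*t^2)
M′′(t) = (25*t^2*e^(5*t) - 10*t*e^(5*t) + 2*e^(5*t) - 2)/(5*t^3)
M′′′(t) = (125*t^3*e^(5*t) - 75*t^2*e^(5*t) + 30*t*e^(5*t) - 6*e^(5*t) + 6)/(5*t^4)
M′′′′(t) = (625*t^4*e^(5*t) - 500*t^3*e^(5*t) + 300*t^2*e^(5*t) - 120*t*e^(5*t) + 24*e^(5*t) - 24)/(5*t^5)

E[X^4] = M′′′′(0) = 125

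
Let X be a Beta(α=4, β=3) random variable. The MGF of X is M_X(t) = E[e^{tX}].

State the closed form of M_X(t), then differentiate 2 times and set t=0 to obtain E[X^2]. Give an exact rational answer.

M_X(t) = ₁F₁(4; 7; t)
M′(t) = 4*₁F₁(5; 8; t)/7
M′′(t) = 5*₁F₁(6; 9; t)/14

E[X^2] = M′′(0) = 5/14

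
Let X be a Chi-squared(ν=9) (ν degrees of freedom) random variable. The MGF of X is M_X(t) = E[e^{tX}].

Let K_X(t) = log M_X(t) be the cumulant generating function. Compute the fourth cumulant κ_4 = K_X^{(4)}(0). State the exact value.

M_X(t) = (1 - 2*t)^(-9/2)
K_X(t) = log M_X(t) = -9*log(1 - 2*t)/2
D^4[K](t) = 432/(16*t^4 - 32*t^3 + 24*t^2 - 8*t + 1)

κ_4 = D^4[K](0) = 432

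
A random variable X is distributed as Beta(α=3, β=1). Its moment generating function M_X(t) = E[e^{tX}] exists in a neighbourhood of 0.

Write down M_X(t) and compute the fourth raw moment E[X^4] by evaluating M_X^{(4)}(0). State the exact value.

E[X^4] = d^4M/dt^4 |_{t=0} = 3/7

M_X(t) = ₁F₁(3; 4; t)
dM/dt = 3*₁F₁(4; 5; t)/4
d^2M/dt^2 = 3*₁F₁(5; 6; t)/5
d^3M/dt^3 = ₁F₁(6; 7; t)/2
d^4M/dt^4 = 3*₁F₁(7; 8; t)/7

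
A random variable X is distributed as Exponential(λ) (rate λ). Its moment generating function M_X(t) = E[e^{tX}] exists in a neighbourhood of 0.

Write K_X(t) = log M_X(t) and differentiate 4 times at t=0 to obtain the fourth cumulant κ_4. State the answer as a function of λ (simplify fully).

κ_4 = D^4[K](0) = 6/λ^4

M_X(t) = λ/(λ - t)
K_X(t) = log M_X(t) = log(λ) - log(λ - t)
D^4[K](t) = 6/(λ^4 - 4*λ^3*t + 6*λ^2*t^2 - 4*λ*t^3 + t^4)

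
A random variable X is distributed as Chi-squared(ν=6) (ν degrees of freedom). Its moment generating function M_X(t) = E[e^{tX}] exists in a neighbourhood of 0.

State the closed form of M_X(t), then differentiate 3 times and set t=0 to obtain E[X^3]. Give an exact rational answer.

M_X(t) = (1 - 2*t)^(-3)
M^(3)(t) = 480/(64*t^6 - 192*t^5 + 240*t^4 - 160*t^3 + 60*t^2 - 12*t + 1)

E[X^3] = M^(3)(0) = 480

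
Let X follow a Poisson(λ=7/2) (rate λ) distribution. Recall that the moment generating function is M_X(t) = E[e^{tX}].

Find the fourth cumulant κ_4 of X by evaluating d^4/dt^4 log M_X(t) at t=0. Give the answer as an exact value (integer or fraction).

M_X(t) = e^(7*e^(t)/2 - 7/2)
K_X(t) = log M_X(t) = 7*e^(t)/2 - 7/2
K′(t) = 7*e^(t)/2
K′′(t) = 7*e^(t)/2
K′′′(t) = 7*e^(t)/2
K′′′′(t) = 7*e^(t)/2

κ_4 = K′′′′(0) = 7/2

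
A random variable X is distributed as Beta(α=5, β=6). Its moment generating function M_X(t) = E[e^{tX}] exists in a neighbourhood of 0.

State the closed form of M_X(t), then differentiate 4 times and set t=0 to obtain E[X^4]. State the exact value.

E[X^4] = M′′′′(0) = 10/143

M_X(t) = ₁F₁(5; 11; t)
M′(t) = 5*₁F₁(6; 12; t)/11
M′′(t) = 5*₁F₁(7; 13; t)/22
M′′′(t) = 35*₁F₁(8; 14; t)/286
M′′′′(t) = 10*₁F₁(9; 15; t)/143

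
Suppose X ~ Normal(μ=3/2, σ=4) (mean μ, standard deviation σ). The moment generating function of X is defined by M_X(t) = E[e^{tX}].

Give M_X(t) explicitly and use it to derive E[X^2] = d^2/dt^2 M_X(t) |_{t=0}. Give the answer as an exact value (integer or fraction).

E[X^2] = d^2M/dt^2 |_{t=0} = 73/4

M_X(t) = e^(8*t^2 + 3*t/2)
dM/dt = 16*t*e^(3*t/2)*e^(8*t^2) + 3*e^(3*t/2)*e^(8*t^2)/2
d^2M/dt^2 = 256*t^2*e^(3*t/2)*e^(8*t^2) + 48*t*e^(3*t/2)*e^(8*t^2) + 73*e^(3*t/2)*e^(8*t^2)/4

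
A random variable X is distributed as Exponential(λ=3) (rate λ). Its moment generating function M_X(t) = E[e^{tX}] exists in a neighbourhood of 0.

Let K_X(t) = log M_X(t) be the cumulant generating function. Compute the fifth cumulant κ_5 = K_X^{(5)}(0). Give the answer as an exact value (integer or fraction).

κ_5 = K′′′′′(0) = 8/81

M_X(t) = 3/(3 - t)
K_X(t) = log M_X(t) = -log(3 - t) + log(3)
K′(t) = -1/(t - 3)
K′′(t) = 1/(t^2 - 6*t + 9)
K′′′(t) = -2/(t^3 - 9*t^2 + 27*t - 27)
K′′′′(t) = 6/(t^4 - 12*t^3 + 54*t^2 - 108*t + 81)
K′′′′′(t) = -24/(t^5 - 15*t^4 + 90*t^3 - 270*t^2 + 405*t - 243)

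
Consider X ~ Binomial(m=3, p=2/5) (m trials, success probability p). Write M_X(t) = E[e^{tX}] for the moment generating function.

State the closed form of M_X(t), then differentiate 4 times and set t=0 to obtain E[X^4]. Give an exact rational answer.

M_X(t) = (2*e^(t)/5 + 3/5)^3
dM/dt = 24*e^(3*t)/125 + 72*e^(2*t)/125 + 54*e^(t)/125
d^2M/dt^2 = 72*e^(3*t)/125 + 144*e^(2*t)/125 + 54*e^(t)/125
d^3M/dt^3 = 216*e^(3*t)/125 + 288*e^(2*t)/125 + 54*e^(t)/125
d^4M/dt^4 = 648*e^(3*t)/125 + 576*e^(2*t)/125 + 54*e^(t)/125

E[X^4] = d^4M/dt^4 |_{t=0} = 1278/125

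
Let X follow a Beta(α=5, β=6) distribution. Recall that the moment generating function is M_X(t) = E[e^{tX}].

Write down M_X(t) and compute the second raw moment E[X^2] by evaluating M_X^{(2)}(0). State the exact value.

M_X(t) = ₁F₁(5; 11; t)
dM/dt = 5*₁F₁(6; 12; t)/11
d^2M/dt^2 = 5*₁F₁(7; 13; t)/22

E[X^2] = d^2M/dt^2 |_{t=0} = 5/22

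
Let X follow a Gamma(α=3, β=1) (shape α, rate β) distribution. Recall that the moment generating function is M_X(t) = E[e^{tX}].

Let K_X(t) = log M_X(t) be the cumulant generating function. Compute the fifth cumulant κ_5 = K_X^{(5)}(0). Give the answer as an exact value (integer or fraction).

κ_5 = D^5[K](0) = 72

M_X(t) = (1 - t)^(-3)
K_X(t) = log M_X(t) = -3*log(1 - t)
D^5[K](t) = -72/(t^5 - 5*t^4 + 10*t^3 - 10*t^2 + 5*t - 1)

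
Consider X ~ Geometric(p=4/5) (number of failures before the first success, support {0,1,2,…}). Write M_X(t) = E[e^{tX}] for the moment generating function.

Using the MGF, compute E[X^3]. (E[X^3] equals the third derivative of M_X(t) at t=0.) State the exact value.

M_X(t) = 4/(5*(1 - e^(t)/5))
dM/dt = 4*e^(t)/(e^(2*t) - 10*e^(t) + 25)
d^2M/dt^2 = (-4*e^(2*t) - 20*e^(t))/(e^(3*t) - 15*e^(2*t) + 75*e^(t) - 125)
d^3M/dt^3 = (4*e^(3*t) + 80*e^(2*t) + 100*e^(t))/(e^(4*t) - 20*e^(3*t) + 150*e^(2*t) - 500*e^(t) + 625)

E[X^3] = d^3M/dt^3 |_{t=0} = 23/32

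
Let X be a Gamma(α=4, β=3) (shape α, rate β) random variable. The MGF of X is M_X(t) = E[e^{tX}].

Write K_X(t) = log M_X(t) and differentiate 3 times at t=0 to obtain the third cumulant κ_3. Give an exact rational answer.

M_X(t) = 81/(3 - t)^4
K_X(t) = log M_X(t) = -4*log(3 - t) + 4*log(3)
D^3[K](t) = -8/(t^3 - 9*t^2 + 27*t - 27)

κ_3 = D^3[K](0) = 8/27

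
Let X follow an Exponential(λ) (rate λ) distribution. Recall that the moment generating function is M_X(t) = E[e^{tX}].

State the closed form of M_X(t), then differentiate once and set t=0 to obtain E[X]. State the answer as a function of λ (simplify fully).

M_X(t) = λ/(λ - t)
dM/dt = λ/(λ^2 - 2*λ*t + t^2)

E[X] = dM/dt |_{t=0} = 1/λ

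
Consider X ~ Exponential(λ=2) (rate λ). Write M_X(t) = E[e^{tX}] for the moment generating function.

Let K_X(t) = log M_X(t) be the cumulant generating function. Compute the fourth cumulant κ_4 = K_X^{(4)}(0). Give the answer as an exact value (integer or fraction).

κ_4 = K′′′′(0) = 3/8

M_X(t) = 2/(2 - t)
K_X(t) = log M_X(t) = -log(2 - t) + log(2)
K′(t) = -1/(t - 2)
K′′(t) = 1/(t^2 - 4*t + 4)
K′′′(t) = -2/(t^3 - 6*t^2 + 12*t - 8)
K′′′′(t) = 6/(t^4 - 8*t^3 + 24*t^2 - 32*t + 16)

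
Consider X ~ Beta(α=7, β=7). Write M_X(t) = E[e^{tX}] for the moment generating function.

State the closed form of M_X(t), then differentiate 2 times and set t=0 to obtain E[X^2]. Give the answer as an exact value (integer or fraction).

E[X^2] = M′′(0) = 4/15

M_X(t) = ₁F₁(7; 14; t)
M′(t) = ₁F₁(8; 15; t)/2
M′′(t) = 4*₁F₁(9; 16; t)/15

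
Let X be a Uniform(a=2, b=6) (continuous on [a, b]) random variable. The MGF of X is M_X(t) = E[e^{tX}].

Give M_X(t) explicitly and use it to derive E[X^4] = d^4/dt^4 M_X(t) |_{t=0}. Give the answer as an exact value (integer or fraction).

E[X^4] = M^(4)(0) = 1936/5

M_X(t) = (e^(6*t) - e^(2*t))/(4*t)
M^(4)(t) = (324*t^4*e^(6*t) - 4*t^4*e^(2*t) - 216*t^3*e^(6*t) + 8*t^3*e^(2*t) + 108*t^2*e^(6*t) - 12*t^2*e^(2*t) - 36*t*e^(6*t) + 12*t*e^(2*t) + 6*e^(6*t) - 6*e^(2*t))/t^5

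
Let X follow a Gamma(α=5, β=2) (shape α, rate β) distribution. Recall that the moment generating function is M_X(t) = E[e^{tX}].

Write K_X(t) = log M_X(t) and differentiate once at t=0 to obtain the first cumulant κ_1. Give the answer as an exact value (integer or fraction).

M_X(t) = 32/(2 - t)^5
K_X(t) = log M_X(t) = -5*log(2 - t) + 5*log(2)
D[K](t) = -5/(t - 2)

κ_1 = D[K](0) = 5/2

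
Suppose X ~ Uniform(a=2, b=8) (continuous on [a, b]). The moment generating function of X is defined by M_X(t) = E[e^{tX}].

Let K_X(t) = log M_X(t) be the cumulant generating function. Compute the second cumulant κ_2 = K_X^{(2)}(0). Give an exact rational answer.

M_X(t) = (e^(8*t) - e^(2*t))/(6*t)
K_X(t) = log M_X(t) = -log(t) + log(e^(8*t) - e^(2*t)) - log(6)
D^2[K](t) = (-36*t^2*e^(6*t) + e^(12*t) - 2*e^(6*t) + 1)/(t^2*e^(12*t) - 2*t^2*e^(6*t) + t^2)

κ_2 = D^2[K](0) = 3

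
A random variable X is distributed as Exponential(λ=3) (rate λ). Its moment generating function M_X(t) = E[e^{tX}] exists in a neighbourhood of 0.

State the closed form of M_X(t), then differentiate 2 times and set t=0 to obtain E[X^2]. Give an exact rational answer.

E[X^2] = M′′(0) = 2/9

M_X(t) = 3/(3 - t)
M′(t) = 3/(t^2 - 6*t + 9)
M′′(t) = -6/(t^3 - 9*t^2 + 27*t - 27)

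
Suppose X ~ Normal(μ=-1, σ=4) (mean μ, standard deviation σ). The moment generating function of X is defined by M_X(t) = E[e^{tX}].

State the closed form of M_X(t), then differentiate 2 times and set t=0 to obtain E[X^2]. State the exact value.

M_X(t) = e^(8*t^2 - t)
D^2[M](t) = (256*t^2*e^(8*t^2) - 32*t*e^(8*t^2) + 17*e^(8*t^2))*e^(-t)

E[X^2] = D^2[M](0) = 17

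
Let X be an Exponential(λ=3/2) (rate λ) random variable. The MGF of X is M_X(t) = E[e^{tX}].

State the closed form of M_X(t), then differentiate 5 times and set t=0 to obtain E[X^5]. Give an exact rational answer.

E[X^5] = M^(5)(0) = 1280/81

M_X(t) = 3/(2*(3/2 - t))
M^(5)(t) = 11520/(64*t^6 - 576*t^5 + 2160*t^4 - 4320*t^3 + 4860*t^2 - 2916*t + 729)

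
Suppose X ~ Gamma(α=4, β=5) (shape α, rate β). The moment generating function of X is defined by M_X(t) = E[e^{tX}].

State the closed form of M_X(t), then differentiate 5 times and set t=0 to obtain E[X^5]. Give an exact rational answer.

M_X(t) = 625/(5 - t)^4
D^5[M](t) = -4200000/(t^9 - 45*t^8 + 900*t^7 - 10500*t^6 + 78750*t^5 - 393750*t^4 + 1312500*t^3 - 2812500*t^2 + 3515625*t - 1953125)

E[X^5] = D^5[M](0) = 1344/625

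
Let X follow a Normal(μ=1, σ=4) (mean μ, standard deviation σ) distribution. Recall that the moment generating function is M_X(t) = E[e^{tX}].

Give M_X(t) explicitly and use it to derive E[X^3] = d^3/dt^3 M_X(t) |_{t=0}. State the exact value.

E[X^3] = M^(3)(0) = 49

M_X(t) = e^(8*t^2 + t)
M^(3)(t) = 4096*t^3*e^(t)*e^(8*t^2) + 768*t^2*e^(t)*e^(8*t^2) + 816*t*e^(t)*e^(8*t^2) + 49*e^(t)*e^(8*t^2)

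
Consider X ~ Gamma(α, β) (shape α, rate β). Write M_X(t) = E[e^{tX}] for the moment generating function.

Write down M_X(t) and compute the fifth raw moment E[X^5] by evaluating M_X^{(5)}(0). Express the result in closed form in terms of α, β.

M_X(t) = (β/(β - t))^α

E[X^5] = M^(5)(0) = α*(α^4 + 10*α^3 + 35*α^2 + 50*α + 24)/β^5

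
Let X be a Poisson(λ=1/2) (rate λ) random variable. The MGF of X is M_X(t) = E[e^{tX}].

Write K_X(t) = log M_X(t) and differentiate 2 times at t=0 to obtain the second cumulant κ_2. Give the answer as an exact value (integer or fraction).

κ_2 = K′′(0) = 1/2

M_X(t) = e^(e^(t)/2 - 1/2)
K_X(t) = log M_X(t) = e^(t)/2 - 1/2
K′(t) = e^(t)/2
K′′(t) = e^(t)/2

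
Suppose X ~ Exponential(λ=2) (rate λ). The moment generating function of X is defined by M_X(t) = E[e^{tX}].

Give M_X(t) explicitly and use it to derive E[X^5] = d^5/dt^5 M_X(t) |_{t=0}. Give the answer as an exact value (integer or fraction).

E[X^5] = M′′′′′(0) = 15/4

M_X(t) = 2/(2 - t)
M′(t) = 2/(t^2 - 4*t + 4)
M′′(t) = -4/(t^3 - 6*t^2 + 12*t - 8)
M′′′(t) = 12/(t^4 - 8*t^3 + 24*t^2 - 32*t + 16)
M′′′′(t) = -48/(t^5 - 10*t^4 + 40*t^3 - 80*t^2 + 80*t - 32)
M′′′′′(t) = 240/(t^6 - 12*t^5 + 60*t^4 - 160*t^3 + 240*t^2 - 192*t + 64)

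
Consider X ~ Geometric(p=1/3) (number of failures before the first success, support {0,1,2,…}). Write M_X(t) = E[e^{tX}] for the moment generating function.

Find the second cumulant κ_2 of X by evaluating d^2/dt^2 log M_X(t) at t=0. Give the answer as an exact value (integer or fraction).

κ_2 = K′′(0) = 6

M_X(t) = 1/(3*(1 - 2*e^(t)/3))
K_X(t) = log M_X(t) = -log(1 - 2*e^(t)/3) - log(3)
K′(t) = -2*e^(t)/(2*e^(t) - 3)
K′′(t) = 6*e^(t)/(4*e^(2*t) - 12*e^(t) + 9)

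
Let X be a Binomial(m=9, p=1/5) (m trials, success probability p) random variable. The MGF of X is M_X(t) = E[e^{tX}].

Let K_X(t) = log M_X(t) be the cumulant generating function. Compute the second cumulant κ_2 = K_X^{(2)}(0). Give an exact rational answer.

κ_2 = D^2[K](0) = 36/25

M_X(t) = (e^(t)/5 + 4/5)^9
K_X(t) = log M_X(t) = 9*log(e^(t)/5 + 4/5)
D^2[K](t) = 36*e^(t)/(e^(2*t) + 8*e^(t) + 16)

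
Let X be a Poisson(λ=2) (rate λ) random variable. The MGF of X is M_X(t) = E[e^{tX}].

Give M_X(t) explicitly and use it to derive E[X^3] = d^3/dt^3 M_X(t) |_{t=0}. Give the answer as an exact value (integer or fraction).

M_X(t) = e^(2*e^(t) - 2)
M^(3)(t) = (8*e^(3*t)*e^(2*e^(t)) + 12*e^(2*t)*e^(2*e^(t)) + 2*e^(t)*e^(2*e^(t)))*e^(-2)

E[X^3] = M^(3)(0) = 22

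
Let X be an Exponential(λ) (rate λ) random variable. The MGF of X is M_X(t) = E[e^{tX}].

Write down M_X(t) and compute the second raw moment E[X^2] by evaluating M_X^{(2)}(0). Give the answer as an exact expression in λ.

E[X^2] = D^2[M](0) = 2/λ^2

M_X(t) = λ/(λ - t)
D^2[M](t) = -2*λ/(-λ^3 + 3*λ^2*t - 3*λ*t^2 + t^3)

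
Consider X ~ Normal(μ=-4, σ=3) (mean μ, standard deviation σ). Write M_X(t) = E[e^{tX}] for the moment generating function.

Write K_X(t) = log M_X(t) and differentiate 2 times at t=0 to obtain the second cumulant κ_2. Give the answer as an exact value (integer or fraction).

κ_2 = D^2[K](0) = 9

M_X(t) = e^(9*t^2/2 - 4*t)
K_X(t) = log M_X(t) = 9*t^2/2 - 4*t
D^2[K](t) = 9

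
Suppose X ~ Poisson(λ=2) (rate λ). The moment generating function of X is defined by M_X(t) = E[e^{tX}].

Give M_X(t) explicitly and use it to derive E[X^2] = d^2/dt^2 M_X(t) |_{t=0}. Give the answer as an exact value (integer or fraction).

M_X(t) = e^(2*e^(t) - 2)
D^2[M](t) = (4*e^(2*t)*e^(2*e^(t)) + 2*e^(t)*e^(2*e^(t)))*e^(-2)

E[X^2] = D^2[M](0) = 6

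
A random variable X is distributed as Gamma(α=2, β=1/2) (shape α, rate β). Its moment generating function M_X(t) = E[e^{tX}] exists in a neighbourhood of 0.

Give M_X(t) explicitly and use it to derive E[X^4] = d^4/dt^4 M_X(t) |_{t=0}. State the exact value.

M_X(t) = 1/(4*(1/2 - t)^2)
M′(t) = -4/(8*t^3 - 12*t^2 + 6*t - 1)
M′′(t) = 24/(16*t^4 - 32*t^3 + 24*t^2 - 8*t + 1)
M′′′(t) = -192/(32*t^5 - 80*t^4 + 80*t^3 - 40*t^2 + 10*t - 1)
M′′′′(t) = 1920/(64*t^6 - 192*t^5 + 240*t^4 - 160*t^3 + 60*t^2 - 12*t + 1)

E[X^4] = M′′′′(0) = 1920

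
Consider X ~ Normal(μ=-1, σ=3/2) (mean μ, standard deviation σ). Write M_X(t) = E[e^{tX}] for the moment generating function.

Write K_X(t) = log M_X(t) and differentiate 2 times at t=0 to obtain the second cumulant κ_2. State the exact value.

M_X(t) = e^(9*t^2/8 - t)
K_X(t) = log M_X(t) = 9*t^2/8 - t
K^(2)(t) = 9/4

κ_2 = K^(2)(0) = 9/4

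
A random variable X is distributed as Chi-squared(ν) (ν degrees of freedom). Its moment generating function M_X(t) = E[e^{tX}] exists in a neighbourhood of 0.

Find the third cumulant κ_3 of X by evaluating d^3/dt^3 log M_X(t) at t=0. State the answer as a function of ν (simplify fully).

M_X(t) = (1 - 2*t)^(-ν/2)
K_X(t) = log M_X(t) = -ν*log(1 - 2*t)/2
K′(t) = -ν/(2*t - 1)
K′′(t) = 2*ν/(4*t^2 - 4*t + 1)
K′′′(t) = -8*ν/(8*t^3 - 12*t^2 + 6*t - 1)

κ_3 = K′′′(0) = 8*ν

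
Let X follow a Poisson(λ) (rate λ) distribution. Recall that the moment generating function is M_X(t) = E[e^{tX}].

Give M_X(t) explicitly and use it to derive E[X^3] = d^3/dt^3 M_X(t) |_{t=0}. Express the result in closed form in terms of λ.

E[X^3] = M′′′(0) = λ*(λ^2 + 3*λ + 1)

M_X(t) = e^(λ*(e^(t) - 1))
M′(t) = λ*e^(-λ)*e^(t)*e^(λ*e^(t))
M′′(t) = (λ^2*e^(2*t)*e^(λ*e^(t)) + λ*e^(t)*e^(λ*e^(t)))*e^(-λ)
M′′′(t) = (λ^3*e^(3*t)*e^(λ*e^(t)) + 3*λ^2*e^(2*t)*e^(λ*e^(t)) + λ*e^(t)*e^(λ*e^(t)))*e^(-λ)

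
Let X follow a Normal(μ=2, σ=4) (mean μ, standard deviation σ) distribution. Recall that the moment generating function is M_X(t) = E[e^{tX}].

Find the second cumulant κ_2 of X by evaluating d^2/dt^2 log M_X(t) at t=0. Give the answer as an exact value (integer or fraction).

M_X(t) = e^(8*t^2 + 2*t)
K_X(t) = log M_X(t) = 8*t^2 + 2*t
K′(t) = 16*t + 2
K′′(t) = 16

κ_2 = K′′(0) = 16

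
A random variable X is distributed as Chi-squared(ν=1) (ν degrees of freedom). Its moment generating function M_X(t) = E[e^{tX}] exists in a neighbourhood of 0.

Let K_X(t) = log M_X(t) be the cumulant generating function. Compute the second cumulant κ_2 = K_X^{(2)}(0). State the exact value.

M_X(t) = 1/√(1 - 2*t)
K_X(t) = log M_X(t) = -log(1 - 2*t)/2
K′(t) = -1/(2*t - 1)
K′′(t) = 2/(4*t^2 - 4*t + 1)

κ_2 = K′′(0) = 2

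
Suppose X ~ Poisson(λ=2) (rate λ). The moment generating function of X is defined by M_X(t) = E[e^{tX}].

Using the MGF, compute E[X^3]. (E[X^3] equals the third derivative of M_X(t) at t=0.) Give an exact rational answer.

E[X^3] = d^3M/dt^3 |_{t=0} = 22

M_X(t) = e^(2*e^(t) - 2)
dM/dt = 2*e^(-2)*e^(t)*e^(2*e^(t))
d^2M/dt^2 = (4*e^(2*t)*e^(2*e^(t)) + 2*e^(t)*e^(2*e^(t)))*e^(-2)
d^3M/dt^3 = (8*e^(3*t)*e^(2*e^(t)) + 12*e^(2*t)*e^(2*e^(t)) + 2*e^(t)*e^(2*e^(t)))*e^(-2)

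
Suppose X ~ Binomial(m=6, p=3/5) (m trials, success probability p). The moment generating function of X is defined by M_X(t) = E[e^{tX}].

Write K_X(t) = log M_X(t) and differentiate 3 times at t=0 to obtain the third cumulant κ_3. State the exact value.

κ_3 = K^(3)(0) = -36/125

M_X(t) = (3*e^(t)/5 + 2/5)^6
K_X(t) = log M_X(t) = 6*log(3*e^(t)/5 + 2/5)
K^(3)(t) = (-108*e^(2*t) + 72*e^(t))/(27*e^(3*t) + 54*e^(2*t) + 36*e^(t) + 8)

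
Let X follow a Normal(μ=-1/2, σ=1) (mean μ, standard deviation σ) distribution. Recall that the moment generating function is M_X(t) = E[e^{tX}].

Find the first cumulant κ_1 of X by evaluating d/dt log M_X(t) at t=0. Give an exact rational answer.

κ_1 = K′(0) = -1/2

M_X(t) = e^(t^2/2 - t/2)
K_X(t) = log M_X(t) = t^2/2 - t/2
K′(t) = t - 1/2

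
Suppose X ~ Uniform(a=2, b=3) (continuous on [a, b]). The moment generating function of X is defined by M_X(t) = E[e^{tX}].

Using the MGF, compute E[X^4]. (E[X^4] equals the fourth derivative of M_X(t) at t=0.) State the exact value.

E[X^4] = d^4M/dt^4 |_{t=0} = 211/5

M_X(t) = (e^(3*t) - e^(2*t))/t
dM/dt = (3*t*e^(3*t) - 2*t*e^(2*t) - e^(3*t) + e^(2*t))/t^2
d^2M/dt^2 = (9*t^2*e^(3*t) - 4*t^2*e^(2*t) - 6*t*e^(3*t) + 4*t*e^(2*t) + 2*e^(3*t) - 2*e^(2*t))/t^3
d^3M/dt^3 = (27*t^3*e^(3*t) - 8*t^3*e^(2*t) - 27*t^2*e^(3*t) + 12*t^2*e^(2*t) + 18*t*e^(3*t) - 12*t*e^(2*t) - 6*e^(3*t) + 6*e^(2*t))/t^4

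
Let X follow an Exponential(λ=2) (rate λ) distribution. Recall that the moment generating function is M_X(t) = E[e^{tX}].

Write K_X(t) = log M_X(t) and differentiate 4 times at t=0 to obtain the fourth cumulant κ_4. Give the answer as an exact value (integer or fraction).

κ_4 = D^4[K](0) = 3/8

M_X(t) = 2/(2 - t)
K_X(t) = log M_X(t) = -log(2 - t) + log(2)
D^4[K](t) = 6/(t^4 - 8*t^3 + 24*t^2 - 32*t + 16)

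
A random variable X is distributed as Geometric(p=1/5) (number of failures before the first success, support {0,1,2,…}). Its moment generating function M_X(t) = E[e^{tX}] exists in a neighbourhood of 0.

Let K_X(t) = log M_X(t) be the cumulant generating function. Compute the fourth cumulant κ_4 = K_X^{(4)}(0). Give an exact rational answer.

M_X(t) = 1/(5*(1 - 4*e^(t)/5))
K_X(t) = log M_X(t) = -log(1 - 4*e^(t)/5) - log(5)
dK/dt = -4*e^(t)/(4*e^(t) - 5)
d^2K/dt^2 = 20*e^(t)/(16*e^(2*t) - 40*e^(t) + 25)
d^3K/dt^3 = (-80*e^(2*t) - 100*e^(t))/(64*e^(3*t) - 240*e^(2*t) + 300*e^(t) - 125)
d^4K/dt^4 = (320*e^(3*t) + 1600*e^(2*t) + 500*e^(t))/(256*e^(4*t) - 1280*e^(3*t) + 2400*e^(2*t) - 2000*e^(t) + 625)

κ_4 = d^4K/dt^4 |_{t=0} = 2420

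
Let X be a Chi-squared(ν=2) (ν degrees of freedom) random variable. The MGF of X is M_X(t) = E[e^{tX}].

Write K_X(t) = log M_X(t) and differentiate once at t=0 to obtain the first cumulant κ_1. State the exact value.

M_X(t) = 1/(1 - 2*t)
K_X(t) = log M_X(t) = -log(1 - 2*t)
K′(t) = -2/(2*t - 1)

κ_1 = K′(0) = 2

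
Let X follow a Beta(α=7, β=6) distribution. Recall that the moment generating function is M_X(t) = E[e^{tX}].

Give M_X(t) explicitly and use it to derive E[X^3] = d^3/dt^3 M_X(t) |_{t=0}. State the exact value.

E[X^3] = d^3M/dt^3 |_{t=0} = 12/65

M_X(t) = ₁F₁(7; 13; t)
dM/dt = 7*₁F₁(8; 14; t)/13
d^2M/dt^2 = 4*₁F₁(9; 15; t)/13
d^3M/dt^3 = 12*₁F₁(10; 16; t)/65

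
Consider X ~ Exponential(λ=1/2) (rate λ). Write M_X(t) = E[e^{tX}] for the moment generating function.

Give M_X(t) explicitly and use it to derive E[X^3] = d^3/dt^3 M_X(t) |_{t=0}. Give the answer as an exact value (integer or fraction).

E[X^3] = M′′′(0) = 48

M_X(t) = 1/(2*(1/2 - t))
M′(t) = 2/(4*t^2 - 4*t + 1)
M′′(t) = -8/(8*t^3 - 12*t^2 + 6*t - 1)
M′′′(t) = 48/(16*t^4 - 32*t^3 + 24*t^2 - 8*t + 1)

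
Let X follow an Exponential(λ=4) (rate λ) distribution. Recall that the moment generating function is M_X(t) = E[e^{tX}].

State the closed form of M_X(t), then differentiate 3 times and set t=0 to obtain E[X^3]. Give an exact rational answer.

E[X^3] = M^(3)(0) = 3/32

M_X(t) = 4/(4 - t)
M^(3)(t) = 24/(t^4 - 16*t^3 + 96*t^2 - 256*t + 256)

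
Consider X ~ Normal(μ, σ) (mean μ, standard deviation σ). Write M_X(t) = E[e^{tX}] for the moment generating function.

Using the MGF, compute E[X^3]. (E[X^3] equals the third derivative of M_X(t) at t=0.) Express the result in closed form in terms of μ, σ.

M_X(t) = e^(μ*t + σ^2*t^2/2)
dM/dt = μ*e^(μ*t)*e^(σ^2*t^2/2) + σ^2*t*e^(μ*t)*e^(σ^2*t^2/2)
d^2M/dt^2 = μ^2*e^(μ*t)*e^(σ^2*t^2/2) + 2*μ*σ^2*t*e^(μ*t)*e^(σ^2*t^2/2) + σ^4*t^2*e^(μ*t)*e^(σ^2*t^2/2) + σ^2*e^(μ*t)*e^(σ^2*t^2/2)

E[X^3] = d^3M/dt^3 |_{t=0} = μ*(μ^2 + 3*σ^2)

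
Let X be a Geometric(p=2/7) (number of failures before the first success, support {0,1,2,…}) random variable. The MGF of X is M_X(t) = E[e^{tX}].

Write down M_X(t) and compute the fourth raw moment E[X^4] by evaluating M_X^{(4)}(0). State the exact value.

E[X^4] = M′′′′(0) = 1590

M_X(t) = 2/(7*(1 - 5*e^(t)/7))
M′(t) = 10*e^(t)/(25*e^(2*t) - 70*e^(t) + 49)
M′′(t) = (-50*e^(2*t) - 70*e^(t))/(125*e^(3*t) - 525*e^(2*t) + 735*e^(t) - 343)
M′′′(t) = (250*e^(3*t) + 1400*e^(2*t) + 490*e^(t))/(625*e^(4*t) - 3500*e^(3*t) + 7350*e^(2*t) - 6860*e^(t) + 2401)
M′′′′(t) = (-1250*e^(4*t) - 19250*e^(3*t) - 26950*e^(2*t) - 3430*e^(t))/(3125*e^(5*t) - 21875*e^(4*t) + 61250*e^(3*t) - 85750*e^(2*t) + 60025*e^(t) - 16807)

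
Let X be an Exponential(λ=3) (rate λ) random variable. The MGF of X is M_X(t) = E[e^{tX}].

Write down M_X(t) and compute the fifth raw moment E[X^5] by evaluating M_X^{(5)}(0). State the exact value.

E[X^5] = M′′′′′(0) = 40/81

M_X(t) = 3/(3 - t)
M′(t) = 3/(t^2 - 6*t + 9)
M′′(t) = -6/(t^3 - 9*t^2 + 27*t - 27)
M′′′(t) = 18/(t^4 - 12*t^3 + 54*t^2 - 108*t + 81)
M′′′′(t) = -72/(t^5 - 15*t^4 + 90*t^3 - 270*t^2 + 405*t - 243)
M′′′′′(t) = 360/(t^6 - 18*t^5 + 135*t^4 - 540*t^3 + 1215*t^2 - 1458*t + 729)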